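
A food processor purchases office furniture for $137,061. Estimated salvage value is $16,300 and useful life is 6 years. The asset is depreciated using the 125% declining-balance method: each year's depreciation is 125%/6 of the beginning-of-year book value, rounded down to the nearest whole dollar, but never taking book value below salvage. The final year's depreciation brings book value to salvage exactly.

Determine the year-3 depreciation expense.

Depreciable base = $137,061 − $16,300 = $120,761.
Year 1: ⌊$137,061 × 125%/6⌋ = $28,554. Book value $108,507.
Year 2: ⌊$108,507 × 125%/6⌋ = $22,605. Book value $85,902.
Year 3: ⌊$85,902 × 125%/6⌋ = $17,896. Book value $68,006.

$17,896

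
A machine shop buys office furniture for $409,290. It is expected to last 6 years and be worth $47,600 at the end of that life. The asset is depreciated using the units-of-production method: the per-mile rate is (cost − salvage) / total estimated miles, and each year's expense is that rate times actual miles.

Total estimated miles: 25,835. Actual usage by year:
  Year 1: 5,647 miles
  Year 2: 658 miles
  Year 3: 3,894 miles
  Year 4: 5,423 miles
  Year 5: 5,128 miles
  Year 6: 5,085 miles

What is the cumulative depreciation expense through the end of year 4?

Depreciable base = $409,290 − $47,600 = $361,690.
Rate = $361,690 / 25,835 miles = $14 per mile.
Year 1: 5,647 × $14 = $79,058. Book value $330,232.
Year 2: 658 × $14 = $9,212. Book value $321,020.
Year 3: 3,894 × $14 = $54,516. Book value $266,504.
Year 4: 5,423 × $14 = $75,922. Book value $190,582.
Accumulated through year 4 = $409,290 − $190,582 = $218,708.

$218,708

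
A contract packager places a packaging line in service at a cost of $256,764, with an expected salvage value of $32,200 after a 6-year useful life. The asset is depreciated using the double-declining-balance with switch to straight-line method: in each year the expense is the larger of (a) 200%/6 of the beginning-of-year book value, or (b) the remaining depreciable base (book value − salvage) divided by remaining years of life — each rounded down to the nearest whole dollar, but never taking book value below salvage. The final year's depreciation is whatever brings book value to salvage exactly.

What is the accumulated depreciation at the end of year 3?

Depreciable base = $256,764 − $32,200 = $224,564.
Year 1: DB = ⌊$256,764 × 200%/6⌋ = $85,588; SL = ⌊$224,564/6⌋ = $37,427 → take DB $85,588. Book value $171,176.
Year 2: DB = ⌊$171,176 × 200%/6⌋ = $57,058; SL = ⌊$138,976/5⌋ = $27,795 → take DB $57,058. Book value $114,118.
Year 3: DB = ⌊$114,118 × 200%/6⌋ = $38,039; SL = ⌊$81,918/4⌋ = $20,479 → take DB $38,039. Book value $76,079.
Accumulated through year 3 = $256,764 − $76,079 = $180,685.

$180,685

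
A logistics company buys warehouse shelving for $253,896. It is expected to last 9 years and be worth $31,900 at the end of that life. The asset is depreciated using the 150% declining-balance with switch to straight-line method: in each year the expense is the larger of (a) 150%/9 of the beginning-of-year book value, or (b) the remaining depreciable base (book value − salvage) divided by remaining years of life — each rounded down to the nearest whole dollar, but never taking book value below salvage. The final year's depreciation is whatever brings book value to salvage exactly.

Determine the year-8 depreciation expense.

$17,534

Depreciable base = $253,896 − $31,900 = $221,996.
Year 1: DB = ⌊$253,896 × 150%/9⌋ = $42,316; SL = ⌊$221,996/9⌋ = $24,666 → take DB $42,316. Book value $211,580.
Year 2: DB = ⌊$211,580 × 150%/9⌋ = $35,263; SL = ⌊$179,680/8⌋ = $22,460 → take DB $35,263. Book value $176,317.
Year 3: DB = ⌊$176,317 × 150%/9⌋ = $29,386; SL = ⌊$144,417/7⌋ = $20,631 → take DB $29,386. Book value $146,931.
Year 4: DB = ⌊$146,931 × 150%/9⌋ = $24,488; SL = ⌊$115,031/6⌋ = $19,171 → take DB $24,488. Book value $122,443.
Year 5: DB = ⌊$122,443 × 150%/9⌋ = $20,407; SL = ⌊$90,543/5⌋ = $18,108 → take DB $20,407. Book value $102,036.
Year 6: DB = ⌊$102,036 × 150%/9⌋ = $17,006; SL = ⌊$70,136/4⌋ = $17,534 → take SL $17,534. Book value $84,502.
Year 7: DB = ⌊$84,502 × 150%/9⌋ = $14,083; SL = ⌊$52,602/3⌋ = $17,534 → take SL $17,534. Book value $66,968.
Year 8: DB = ⌊$66,968 × 150%/9⌋ = $11,161; SL = ⌊$35,068/2⌋ = $17,534 → take SL $17,534. Book value $49,434.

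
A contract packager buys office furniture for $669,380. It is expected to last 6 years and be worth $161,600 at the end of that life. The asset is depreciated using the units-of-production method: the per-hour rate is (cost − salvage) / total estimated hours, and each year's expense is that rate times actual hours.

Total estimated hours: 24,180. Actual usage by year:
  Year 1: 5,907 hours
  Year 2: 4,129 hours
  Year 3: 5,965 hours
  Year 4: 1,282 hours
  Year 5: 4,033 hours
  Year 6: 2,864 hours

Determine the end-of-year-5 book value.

$221,744

Depreciable base = $669,380 − $161,600 = $507,780.
Rate = $507,780 / 24,180 hours = $21 per hour.
Year 1: 5,907 × $21 = $124,047. Book value $545,333.
Year 2: 4,129 × $21 = $86,709. Book value $458,624.
Year 3: 5,965 × $21 = $125,265. Book value $333,359.
Year 4: 1,282 × $21 = $26,922. Book value $306,437.
Year 5: 4,033 × $21 = $84,693. Book value $221,744.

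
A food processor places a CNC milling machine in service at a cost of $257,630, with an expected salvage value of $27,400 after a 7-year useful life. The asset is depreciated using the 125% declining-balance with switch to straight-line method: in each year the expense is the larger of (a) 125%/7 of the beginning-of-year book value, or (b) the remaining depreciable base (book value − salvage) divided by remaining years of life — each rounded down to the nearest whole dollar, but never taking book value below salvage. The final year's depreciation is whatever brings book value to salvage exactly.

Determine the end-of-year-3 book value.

Depreciable base = $257,630 − $27,400 = $230,230.
Year 1: DB = ⌊$257,630 × 125%/7⌋ = $46,005; SL = ⌊$230,230/7⌋ = $32,890 → take DB $46,005. Book value $211,625.
Year 2: DB = ⌊$211,625 × 125%/7⌋ = $37,790; SL = ⌊$184,225/6⌋ = $30,704 → take DB $37,790. Book value $173,835.
Year 3: DB = ⌊$173,835 × 125%/7⌋ = $31,041; SL = ⌊$146,435/5⌋ = $29,287 → take DB $31,041. Book value $142,794.

$142,794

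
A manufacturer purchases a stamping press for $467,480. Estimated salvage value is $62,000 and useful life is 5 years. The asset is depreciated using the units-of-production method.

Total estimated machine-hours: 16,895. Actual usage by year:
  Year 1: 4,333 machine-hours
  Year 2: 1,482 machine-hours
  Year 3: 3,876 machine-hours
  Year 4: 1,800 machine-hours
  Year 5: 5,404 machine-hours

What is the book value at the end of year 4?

$191,696

Depreciable base = $467,480 − $62,000 = $405,480.
Rate = $405,480 / 16,895 machine-hours = $24 per machine-hour.
Year 1: 4,333 × $24 = $103,992. Book value $363,488.
Year 2: 1,482 × $24 = $35,568. Book value $327,920.
Year 3: 3,876 × $24 = $93,024. Book value $234,896.
Year 4: 1,800 × $24 = $43,200. Book value $191,696.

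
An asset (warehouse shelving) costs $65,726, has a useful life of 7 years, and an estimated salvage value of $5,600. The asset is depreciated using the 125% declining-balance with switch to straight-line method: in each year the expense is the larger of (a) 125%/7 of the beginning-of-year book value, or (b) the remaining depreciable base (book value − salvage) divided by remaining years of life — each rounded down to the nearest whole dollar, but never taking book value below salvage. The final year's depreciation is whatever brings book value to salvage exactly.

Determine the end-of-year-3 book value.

$36,430

Depreciable base = $65,726 − $5,600 = $60,126.
Year 1: DB = ⌊$65,726 × 125%/7⌋ = $11,736; SL = ⌊$60,126/7⌋ = $8,589 → take DB $11,736. Book value $53,990.
Year 2: DB = ⌊$53,990 × 125%/7⌋ = $9,641; SL = ⌊$48,390/6⌋ = $8,065 → take DB $9,641. Book value $44,349.
Year 3: DB = ⌊$44,349 × 125%/7⌋ = $7,919; SL = ⌊$38,749/5⌋ = $7,749 → take DB $7,919. Book value $36,430.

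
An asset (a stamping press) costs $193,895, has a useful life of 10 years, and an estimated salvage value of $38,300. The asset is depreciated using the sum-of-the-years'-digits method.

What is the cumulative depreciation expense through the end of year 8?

$147,108

Depreciable base = $193,895 − $38,300 = $155,595.
Sum of the years' digits = 10+9+8+7+6+5+4+3+2+1 = 55.
Year 1: $155,595 × 10/55 = $28,290. Book value $165,605.
Year 2: $155,595 × 9/55 = $25,461. Book value $140,144.
Year 3: $155,595 × 8/55 = $22,632. Book value $117,512.
Year 4: $155,595 × 7/55 = $19,803. Book value $97,709.
Year 5: $155,595 × 6/55 = $16,974. Book value $80,735.
Year 6: $155,595 × 5/55 = $14,145. Book value $66,590.
Year 7: $155,595 × 4/55 = $11,316. Book value $55,274.
Year 8: $155,595 × 3/55 = $8,487. Book value $46,787.
Accumulated through year 8 = $193,895 − $46,787 = $147,108.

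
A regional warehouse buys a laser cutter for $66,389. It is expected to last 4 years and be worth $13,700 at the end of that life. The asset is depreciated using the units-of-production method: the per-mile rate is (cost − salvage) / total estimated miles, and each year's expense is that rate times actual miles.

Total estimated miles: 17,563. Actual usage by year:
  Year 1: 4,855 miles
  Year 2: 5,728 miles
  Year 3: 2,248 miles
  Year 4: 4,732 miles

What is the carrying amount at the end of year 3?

$27,896

Depreciable base = $66,389 − $13,700 = $52,689.
Rate = $52,689 / 17,563 miles = $3 per mile.
Year 1: 4,855 × $3 = $14,565. Book value $51,824.
Year 2: 5,728 × $3 = $17,184. Book value $34,640.
Year 3: 2,248 × $3 = $6,744. Book value $27,896.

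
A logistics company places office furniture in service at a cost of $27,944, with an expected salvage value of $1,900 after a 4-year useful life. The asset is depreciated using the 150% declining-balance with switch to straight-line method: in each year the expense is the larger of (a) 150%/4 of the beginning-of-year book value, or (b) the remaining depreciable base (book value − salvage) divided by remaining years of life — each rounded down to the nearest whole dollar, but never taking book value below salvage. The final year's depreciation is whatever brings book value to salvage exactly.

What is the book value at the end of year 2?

Depreciable base = $27,944 − $1,900 = $26,044.
Year 1: DB = ⌊$27,944 × 150%/4⌋ = $10,479; SL = ⌊$26,044/4⌋ = $6,511 → take DB $10,479. Book value $17,465.
Year 2: DB = ⌊$17,465 × 150%/4⌋ = $6,549; SL = ⌊$15,565/3⌋ = $5,188 → take DB $6,549. Book value $10,916.

$10,916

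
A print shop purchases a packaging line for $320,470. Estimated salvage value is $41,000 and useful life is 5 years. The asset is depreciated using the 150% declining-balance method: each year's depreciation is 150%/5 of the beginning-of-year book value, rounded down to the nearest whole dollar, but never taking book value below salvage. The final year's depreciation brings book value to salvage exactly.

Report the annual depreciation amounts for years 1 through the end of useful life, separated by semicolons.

$96,141; $67,298; $47,109; $32,976; $35,946

Depreciable base = $320,470 − $41,000 = $279,470.
Year 1: ⌊$320,470 × 150%/5⌋ = $96,141. Book value $224,329.
Year 2: ⌊$224,329 × 150%/5⌋ = $67,298. Book value $157,031.
Year 3: ⌊$157,031 × 150%/5⌋ = $47,109. Book value $109,922.
Year 4: ⌊$109,922 × 150%/5⌋ = $32,976. Book value $76,946.
Year 5 (final): $76,946 − $41,000 = $35,946. Book value $41,000.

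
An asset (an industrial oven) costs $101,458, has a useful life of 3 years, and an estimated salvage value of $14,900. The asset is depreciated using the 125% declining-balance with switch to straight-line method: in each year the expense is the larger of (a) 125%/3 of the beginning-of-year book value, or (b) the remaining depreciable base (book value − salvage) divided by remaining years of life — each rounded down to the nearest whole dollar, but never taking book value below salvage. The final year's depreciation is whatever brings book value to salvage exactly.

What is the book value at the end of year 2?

$34,524

Depreciable base = $101,458 − $14,900 = $86,558.
Year 1: DB = ⌊$101,458 × 125%/3⌋ = $42,274; SL = ⌊$86,558/3⌋ = $28,852 → take DB $42,274. Book value $59,184.
Year 2: DB = ⌊$59,184 × 125%/3⌋ = $24,660; SL = ⌊$44,284/2⌋ = $22,142 → take DB $24,660. Book value $34,524.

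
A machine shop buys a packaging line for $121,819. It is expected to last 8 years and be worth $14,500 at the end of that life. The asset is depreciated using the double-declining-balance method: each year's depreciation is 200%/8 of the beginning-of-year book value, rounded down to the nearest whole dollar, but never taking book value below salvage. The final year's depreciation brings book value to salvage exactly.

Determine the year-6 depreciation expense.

Depreciable base = $121,819 − $14,500 = $107,319.
Year 1: ⌊$121,819 × 200%/8⌋ = $30,454. Book value $91,365.
Year 2: ⌊$91,365 × 200%/8⌋ = $22,841. Book value $68,524.
Year 3: ⌊$68,524 × 200%/8⌋ = $17,131. Book value $51,393.
Year 4: ⌊$51,393 × 200%/8⌋ = $12,848. Book value $38,545.
Year 5: ⌊$38,545 × 200%/8⌋ = $9,636. Book value $28,909.
Year 6: ⌊$28,909 × 200%/8⌋ = $7,227. Book value $21,682.

$7,227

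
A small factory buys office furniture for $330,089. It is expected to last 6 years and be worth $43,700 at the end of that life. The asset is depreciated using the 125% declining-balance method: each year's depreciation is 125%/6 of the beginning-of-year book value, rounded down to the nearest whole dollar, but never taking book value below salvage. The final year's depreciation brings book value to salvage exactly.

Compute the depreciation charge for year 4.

Depreciable base = $330,089 − $43,700 = $286,389.
Year 1: ⌊$330,089 × 125%/6⌋ = $68,768. Book value $261,321.
Year 2: ⌊$261,321 × 125%/6⌋ = $54,441. Book value $206,880.
Year 3: ⌊$206,880 × 125%/6⌋ = $43,100. Book value $163,780.
Year 4: ⌊$163,780 × 125%/6⌋ = $34,120. Book value $129,660.

$34,120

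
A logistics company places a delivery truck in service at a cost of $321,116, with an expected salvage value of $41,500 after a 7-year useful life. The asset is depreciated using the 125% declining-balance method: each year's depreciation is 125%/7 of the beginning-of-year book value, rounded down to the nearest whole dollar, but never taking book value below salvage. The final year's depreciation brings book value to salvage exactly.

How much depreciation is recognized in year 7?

Depreciable base = $321,116 − $41,500 = $279,616.
Year 1: ⌊$321,116 × 125%/7⌋ = $57,342. Book value $263,774.
Year 2: ⌊$263,774 × 125%/7⌋ = $47,102. Book value $216,672.
Year 3: ⌊$216,672 × 125%/7⌋ = $38,691. Book value $177,981.
Year 4: ⌊$177,981 × 125%/7⌋ = $31,782. Book value $146,199.
Year 5: ⌊$146,199 × 125%/7⌋ = $26,106. Book value $120,093.
Year 6: ⌊$120,093 × 125%/7⌋ = $21,445. Book value $98,648.
Year 7 (final): $98,648 − $41,500 = $57,148. Book value $41,500.

$57,148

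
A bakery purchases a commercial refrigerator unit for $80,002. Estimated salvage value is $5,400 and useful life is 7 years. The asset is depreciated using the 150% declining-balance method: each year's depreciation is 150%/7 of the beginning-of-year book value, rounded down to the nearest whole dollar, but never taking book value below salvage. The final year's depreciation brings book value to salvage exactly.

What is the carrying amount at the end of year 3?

$38,807

Depreciable base = $80,002 − $5,400 = $74,602.
Year 1: ⌊$80,002 × 150%/7⌋ = $17,143. Book value $62,859.
Year 2: ⌊$62,859 × 150%/7⌋ = $13,469. Book value $49,390.
Year 3: ⌊$49,390 × 150%/7⌋ = $10,583. Book value $38,807.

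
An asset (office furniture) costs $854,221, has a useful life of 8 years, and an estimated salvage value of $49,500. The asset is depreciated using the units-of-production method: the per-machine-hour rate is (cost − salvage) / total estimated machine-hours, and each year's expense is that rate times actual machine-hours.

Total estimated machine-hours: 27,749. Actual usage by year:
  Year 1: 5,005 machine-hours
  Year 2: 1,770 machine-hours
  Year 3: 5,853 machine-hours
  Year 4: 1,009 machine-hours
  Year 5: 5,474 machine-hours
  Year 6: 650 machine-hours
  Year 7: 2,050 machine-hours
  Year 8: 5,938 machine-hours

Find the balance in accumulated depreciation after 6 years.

$573,069

Depreciable base = $854,221 − $49,500 = $804,721.
Rate = $804,721 / 27,749 machine-hours = $29 per machine-hour.
Year 1: 5,005 × $29 = $145,145. Book value $709,076.
Year 2: 1,770 × $29 = $51,330. Book value $657,746.
Year 3: 5,853 × $29 = $169,737. Book value $488,009.
Year 4: 1,009 × $29 = $29,261. Book value $458,748.
Year 5: 5,474 × $29 = $158,746. Book value $300,002.
Year 6: 650 × $29 = $18,850. Book value $281,152.
Accumulated through year 6 = $854,221 − $281,152 = $573,069.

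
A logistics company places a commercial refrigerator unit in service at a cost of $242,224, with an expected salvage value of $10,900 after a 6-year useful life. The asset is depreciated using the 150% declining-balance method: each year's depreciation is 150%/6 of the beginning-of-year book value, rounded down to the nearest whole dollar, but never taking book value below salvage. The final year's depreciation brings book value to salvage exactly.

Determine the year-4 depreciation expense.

$25,547

Depreciable base = $242,224 − $10,900 = $231,324.
Year 1: ⌊$242,224 × 150%/6⌋ = $60,556. Book value $181,668.
Year 2: ⌊$181,668 × 150%/6⌋ = $45,417. Book value $136,251.
Year 3: ⌊$136,251 × 150%/6⌋ = $34,062. Book value $102,189.
Year 4: ⌊$102,189 × 150%/6⌋ = $25,547. Book value $76,642.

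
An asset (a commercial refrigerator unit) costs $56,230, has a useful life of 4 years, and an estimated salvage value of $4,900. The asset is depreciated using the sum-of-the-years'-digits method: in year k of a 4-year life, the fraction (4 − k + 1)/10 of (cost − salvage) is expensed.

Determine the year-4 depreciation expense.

Depreciable base = $56,230 − $4,900 = $51,330.
Sum of the years' digits = 4+3+2+1 = 10.
Year 1: $51,330 × 4/10 = $20,532. Book value $35,698.
Year 2: $51,330 × 3/10 = $15,399. Book value $20,299.
Year 3: $51,330 × 2/10 = $10,266. Book value $10,033.
Year 4: $51,330 × 1/10 = $5,133. Book value $4,900.

$5,133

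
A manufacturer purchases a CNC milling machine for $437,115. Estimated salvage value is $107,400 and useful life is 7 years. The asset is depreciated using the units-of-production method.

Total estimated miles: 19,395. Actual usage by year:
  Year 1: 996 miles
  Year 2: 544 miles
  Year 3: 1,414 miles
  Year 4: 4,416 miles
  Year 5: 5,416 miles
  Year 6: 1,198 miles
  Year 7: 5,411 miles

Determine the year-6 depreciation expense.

$20,366

Depreciable base = $437,115 − $107,400 = $329,715.
Rate = $329,715 / 19,395 miles = $17 per mile.
Year 1: 996 × $17 = $16,932. Book value $420,183.
Year 2: 544 × $17 = $9,248. Book value $410,935.
Year 3: 1,414 × $17 = $24,038. Book value $386,897.
Year 4: 4,416 × $17 = $75,072. Book value $311,825.
Year 5: 5,416 × $17 = $92,072. Book value $219,753.
Year 6: 1,198 × $17 = $20,366. Book value $199,387.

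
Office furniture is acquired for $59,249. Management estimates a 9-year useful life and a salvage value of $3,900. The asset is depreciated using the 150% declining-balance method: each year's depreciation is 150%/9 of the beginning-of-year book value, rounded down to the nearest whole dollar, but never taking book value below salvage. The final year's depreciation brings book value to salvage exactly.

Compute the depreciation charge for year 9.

$9,882

Depreciable base = $59,249 − $3,900 = $55,349.
Year 1: ⌊$59,249 × 150%/9⌋ = $9,874. Book value $49,375.
Year 2: ⌊$49,375 × 150%/9⌋ = $8,229. Book value $41,146.
Year 3: ⌊$41,146 × 150%/9⌋ = $6,857. Book value $34,289.
Year 4: ⌊$34,289 × 150%/9⌋ = $5,714. Book value $28,575.
Year 5: ⌊$28,575 × 150%/9⌋ = $4,762. Book value $23,813.
Year 6: ⌊$23,813 × 150%/9⌋ = $3,968. Book value $19,845.
Year 7: ⌊$19,845 × 150%/9⌋ = $3,307. Book value $16,538.
Year 8: ⌊$16,538 × 150%/9⌋ = $2,756. Book value $13,782.
Year 9 (final): $13,782 − $3,900 = $9,882. Book value $3,900.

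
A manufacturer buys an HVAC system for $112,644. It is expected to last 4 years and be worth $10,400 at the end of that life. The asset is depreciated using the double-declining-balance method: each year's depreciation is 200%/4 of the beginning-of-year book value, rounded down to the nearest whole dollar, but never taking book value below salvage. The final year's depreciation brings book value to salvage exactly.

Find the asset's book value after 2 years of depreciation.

$28,161

Depreciable base = $112,644 − $10,400 = $102,244.
Year 1: ⌊$112,644 × 200%/4⌋ = $56,322. Book value $56,322.
Year 2: ⌊$56,322 × 200%/4⌋ = $28,161. Book value $28,161.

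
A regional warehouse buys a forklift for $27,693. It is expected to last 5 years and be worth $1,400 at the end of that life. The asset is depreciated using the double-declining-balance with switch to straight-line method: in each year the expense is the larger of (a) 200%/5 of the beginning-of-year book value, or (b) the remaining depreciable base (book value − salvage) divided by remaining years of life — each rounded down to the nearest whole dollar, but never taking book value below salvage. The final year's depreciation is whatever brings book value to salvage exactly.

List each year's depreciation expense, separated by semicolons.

$11,077; $6,646; $3,988; $2,392; $2,190

Depreciable base = $27,693 − $1,400 = $26,293.
Year 1: DB = ⌊$27,693 × 200%/5⌋ = $11,077; SL = ⌊$26,293/5⌋ = $5,258 → take DB $11,077. Book value $16,616.
Year 2: DB = ⌊$16,616 × 200%/5⌋ = $6,646; SL = ⌊$15,216/4⌋ = $3,804 → take DB $6,646. Book value $9,970.
Year 3: DB = ⌊$9,970 × 200%/5⌋ = $3,988; SL = ⌊$8,570/3⌋ = $2,856 → take DB $3,988. Book value $5,982.
Year 4: DB = ⌊$5,982 × 200%/5⌋ = $2,392; SL = ⌊$4,582/2⌋ = $2,291 → take DB $2,392. Book value $3,590.
Year 5 (final): $3,590 − $1,400 = $2,190. Book value $1,400.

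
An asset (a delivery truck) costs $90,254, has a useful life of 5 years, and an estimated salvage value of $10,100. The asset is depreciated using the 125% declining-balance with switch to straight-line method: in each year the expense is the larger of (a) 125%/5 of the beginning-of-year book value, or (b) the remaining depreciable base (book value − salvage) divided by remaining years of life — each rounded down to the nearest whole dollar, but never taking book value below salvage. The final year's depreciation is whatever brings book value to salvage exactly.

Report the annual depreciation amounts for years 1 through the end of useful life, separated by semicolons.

$22,563; $16,922; $13,556; $13,556; $13,557

Depreciable base = $90,254 − $10,100 = $80,154.
Year 1: DB = ⌊$90,254 × 125%/5⌋ = $22,563; SL = ⌊$80,154/5⌋ = $16,030 → take DB $22,563. Book value $67,691.
Year 2: DB = ⌊$67,691 × 125%/5⌋ = $16,922; SL = ⌊$57,591/4⌋ = $14,397 → take DB $16,922. Book value $50,769.
Year 3: DB = ⌊$50,769 × 125%/5⌋ = $12,692; SL = ⌊$40,669/3⌋ = $13,556 → take SL $13,556. Book value $37,213.
Year 4: DB = ⌊$37,213 × 125%/5⌋ = $9,303; SL = ⌊$27,113/2⌋ = $13,556 → take SL $13,556. Book value $23,657.
Year 5 (final): $23,657 − $10,100 = $13,557. Book value $10,100.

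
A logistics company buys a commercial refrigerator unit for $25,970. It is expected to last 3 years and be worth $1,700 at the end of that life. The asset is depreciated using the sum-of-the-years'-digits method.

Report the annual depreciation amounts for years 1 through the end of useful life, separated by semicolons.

Depreciable base = $25,970 − $1,700 = $24,270.
Sum of the years' digits = 3+2+1 = 6.
Year 1: $24,270 × 3/6 = $12,135. Book value $13,835.
Year 2: $24,270 × 2/6 = $8,090. Book value $5,745.
Year 3: $24,270 × 1/6 = $4,045. Book value $1,700.

$12,135; $8,090; $4,045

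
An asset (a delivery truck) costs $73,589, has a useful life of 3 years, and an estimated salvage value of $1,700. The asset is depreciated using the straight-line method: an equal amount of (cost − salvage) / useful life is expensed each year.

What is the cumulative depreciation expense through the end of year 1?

Depreciable base = $73,589 − $1,700 = $71,889.
Annual expense = $71,889 / 3 = $23,963.
End of year 1: book value $49,626.
Accumulated through year 1 = $73,589 − $49,626 = $23,963.

$23,963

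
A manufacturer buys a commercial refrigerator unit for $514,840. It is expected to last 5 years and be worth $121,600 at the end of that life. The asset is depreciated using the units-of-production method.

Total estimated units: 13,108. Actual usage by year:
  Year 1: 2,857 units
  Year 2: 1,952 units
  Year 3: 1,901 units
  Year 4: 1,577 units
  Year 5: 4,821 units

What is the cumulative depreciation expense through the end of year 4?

Depreciable base = $514,840 − $121,600 = $393,240.
Rate = $393,240 / 13,108 units = $30 per unit.
Year 1: 2,857 × $30 = $85,710. Book value $429,130.
Year 2: 1,952 × $30 = $58,560. Book value $370,570.
Year 3: 1,901 × $30 = $57,030. Book value $313,540.
Year 4: 1,577 × $30 = $47,310. Book value $266,230.
Accumulated through year 4 = $514,840 − $266,230 = $248,610.

$248,610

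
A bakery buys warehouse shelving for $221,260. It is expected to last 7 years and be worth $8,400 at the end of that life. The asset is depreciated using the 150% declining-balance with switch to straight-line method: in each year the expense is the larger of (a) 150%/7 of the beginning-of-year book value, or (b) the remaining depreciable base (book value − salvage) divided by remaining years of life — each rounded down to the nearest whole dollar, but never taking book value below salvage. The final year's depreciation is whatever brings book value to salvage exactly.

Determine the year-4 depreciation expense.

$24,731

Depreciable base = $221,260 − $8,400 = $212,860.
Year 1: DB = ⌊$221,260 × 150%/7⌋ = $47,412; SL = ⌊$212,860/7⌋ = $30,408 → take DB $47,412. Book value $173,848.
Year 2: DB = ⌊$173,848 × 150%/7⌋ = $37,253; SL = ⌊$165,448/6⌋ = $27,574 → take DB $37,253. Book value $136,595.
Year 3: DB = ⌊$136,595 × 150%/7⌋ = $29,270; SL = ⌊$128,195/5⌋ = $25,639 → take DB $29,270. Book value $107,325.
Year 4: DB = ⌊$107,325 × 150%/7⌋ = $22,998; SL = ⌊$98,925/4⌋ = $24,731 → take SL $24,731. Book value $82,594.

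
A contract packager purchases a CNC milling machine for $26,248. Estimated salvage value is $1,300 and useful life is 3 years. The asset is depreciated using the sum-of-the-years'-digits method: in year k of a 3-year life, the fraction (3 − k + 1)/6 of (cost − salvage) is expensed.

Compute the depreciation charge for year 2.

Depreciable base = $26,248 − $1,300 = $24,948.
Sum of the years' digits = 3+2+1 = 6.
Year 1: $24,948 × 3/6 = $12,474. Book value $13,774.
Year 2: $24,948 × 2/6 = $8,316. Book value $5,458.

$8,316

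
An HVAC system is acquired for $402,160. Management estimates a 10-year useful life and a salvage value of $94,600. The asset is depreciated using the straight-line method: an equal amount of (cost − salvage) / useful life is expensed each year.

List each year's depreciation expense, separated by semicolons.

Depreciable base = $402,160 − $94,600 = $307,560.
Annual expense = $307,560 / 10 = $30,756.
End of year 1: book value $371,404.
End of year 2: book value $340,648.
End of year 3: book value $309,892.
End of year 4: book value $279,136.
End of year 5: book value $248,380.
End of year 6: book value $217,624.
End of year 7: book value $186,868.
End of year 8: book value $156,112.
End of year 9: book value $125,356.
End of year 10: book value $94,600.

$30,756; $30,756; $30,756; $30,756; $30,756; $30,756; $30,756; $30,756; $30,756; $30,756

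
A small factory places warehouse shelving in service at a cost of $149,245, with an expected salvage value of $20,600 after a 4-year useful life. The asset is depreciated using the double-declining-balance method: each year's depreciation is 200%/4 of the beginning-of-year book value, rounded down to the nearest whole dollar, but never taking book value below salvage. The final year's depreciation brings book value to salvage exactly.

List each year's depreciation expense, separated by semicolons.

$74,622; $37,311; $16,712; $0

Depreciable base = $149,245 − $20,600 = $128,645.
Year 1: ⌊$149,245 × 200%/4⌋ = $74,622. Book value $74,623.
Year 2: ⌊$74,623 × 200%/4⌋ = $37,311. Book value $37,312.
Year 3: ⌊$37,312 × 200%/4⌋ = $18,656, capped at $16,712. Book value $20,600.
Year 4 (final): $20,600 − $20,600 = $0. Book value $20,600.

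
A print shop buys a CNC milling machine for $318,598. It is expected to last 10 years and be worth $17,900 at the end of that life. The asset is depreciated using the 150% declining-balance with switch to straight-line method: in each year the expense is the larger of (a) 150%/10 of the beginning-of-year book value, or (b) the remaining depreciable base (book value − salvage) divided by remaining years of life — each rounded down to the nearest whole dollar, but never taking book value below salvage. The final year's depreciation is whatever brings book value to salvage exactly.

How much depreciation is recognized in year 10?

Depreciable base = $318,598 − $17,900 = $300,698.
Year 1: DB = ⌊$318,598 × 150%/10⌋ = $47,789; SL = ⌊$300,698/10⌋ = $30,069 → take DB $47,789. Book value $270,809.
Year 2: DB = ⌊$270,809 × 150%/10⌋ = $40,621; SL = ⌊$252,909/9⌋ = $28,101 → take DB $40,621. Book value $230,188.
Year 3: DB = ⌊$230,188 × 150%/10⌋ = $34,528; SL = ⌊$212,288/8⌋ = $26,536 → take DB $34,528. Book value $195,660.
Year 4: DB = ⌊$195,660 × 150%/10⌋ = $29,349; SL = ⌊$177,760/7⌋ = $25,394 → take DB $29,349. Book value $166,311.
Year 5: DB = ⌊$166,311 × 150%/10⌋ = $24,946; SL = ⌊$148,411/6⌋ = $24,735 → take DB $24,946. Book value $141,365.
Year 6: DB = ⌊$141,365 × 150%/10⌋ = $21,204; SL = ⌊$123,465/5⌋ = $24,693 → take SL $24,693. Book value $116,672.
Year 7: DB = ⌊$116,672 × 150%/10⌋ = $17,500; SL = ⌊$98,772/4⌋ = $24,693 → take SL $24,693. Book value $91,979.
Year 8: DB = ⌊$91,979 × 150%/10⌋ = $13,796; SL = ⌊$74,079/3⌋ = $24,693 → take SL $24,693. Book value $67,286.
Year 9: DB = ⌊$67,286 × 150%/10⌋ = $10,092; SL = ⌊$49,386/2⌋ = $24,693 → take SL $24,693. Book value $42,593.
Year 10 (final): $42,593 − $17,900 = $24,693. Book value $17,900.

$24,693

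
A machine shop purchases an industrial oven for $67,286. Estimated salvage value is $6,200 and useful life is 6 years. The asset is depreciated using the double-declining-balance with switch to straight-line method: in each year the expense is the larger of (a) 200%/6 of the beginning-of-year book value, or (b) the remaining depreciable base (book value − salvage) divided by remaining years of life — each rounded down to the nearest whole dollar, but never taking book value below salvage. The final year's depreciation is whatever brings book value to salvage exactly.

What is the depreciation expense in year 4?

$6,646

Depreciable base = $67,286 − $6,200 = $61,086.
Year 1: DB = ⌊$67,286 × 200%/6⌋ = $22,428; SL = ⌊$61,086/6⌋ = $10,181 → take DB $22,428. Book value $44,858.
Year 2: DB = ⌊$44,858 × 200%/6⌋ = $14,952; SL = ⌊$38,658/5⌋ = $7,731 → take DB $14,952. Book value $29,906.
Year 3: DB = ⌊$29,906 × 200%/6⌋ = $9,968; SL = ⌊$23,706/4⌋ = $5,926 → take DB $9,968. Book value $19,938.
Year 4: DB = ⌊$19,938 × 200%/6⌋ = $6,646; SL = ⌊$13,738/3⌋ = $4,579 → take DB $6,646. Book value $13,292.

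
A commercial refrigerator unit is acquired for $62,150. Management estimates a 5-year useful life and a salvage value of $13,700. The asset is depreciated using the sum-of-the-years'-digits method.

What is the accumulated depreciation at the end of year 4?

Depreciable base = $62,150 − $13,700 = $48,450.
Sum of the years' digits = 5+4+3+2+1 = 15.
Year 1: $48,450 × 5/15 = $16,150. Book value $46,000.
Year 2: $48,450 × 4/15 = $12,920. Book value $33,080.
Year 3: $48,450 × 3/15 = $9,690. Book value $23,390.
Year 4: $48,450 × 2/15 = $6,460. Book value $16,930.
Accumulated through year 4 = $62,150 − $16,930 = $45,220.

$45,220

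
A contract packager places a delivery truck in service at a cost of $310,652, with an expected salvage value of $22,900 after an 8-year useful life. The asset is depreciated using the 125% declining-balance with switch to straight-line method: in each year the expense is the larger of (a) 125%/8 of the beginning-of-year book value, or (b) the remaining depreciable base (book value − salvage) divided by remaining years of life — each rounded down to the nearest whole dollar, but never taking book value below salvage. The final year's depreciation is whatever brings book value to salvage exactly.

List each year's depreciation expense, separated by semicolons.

Depreciable base = $310,652 − $22,900 = $287,752.
Year 1: DB = ⌊$310,652 × 125%/8⌋ = $48,539; SL = ⌊$287,752/8⌋ = $35,969 → take DB $48,539. Book value $262,113.
Year 2: DB = ⌊$262,113 × 125%/8⌋ = $40,955; SL = ⌊$239,213/7⌋ = $34,173 → take DB $40,955. Book value $221,158.
Year 3: DB = ⌊$221,158 × 125%/8⌋ = $34,555; SL = ⌊$198,258/6⌋ = $33,043 → take DB $34,555. Book value $186,603.
Year 4: DB = ⌊$186,603 × 125%/8⌋ = $29,156; SL = ⌊$163,703/5⌋ = $32,740 → take SL $32,740. Book value $153,863.
Year 5: DB = ⌊$153,863 × 125%/8⌋ = $24,041; SL = ⌊$130,963/4⌋ = $32,740 → take SL $32,740. Book value $121,123.
Year 6: DB = ⌊$121,123 × 125%/8⌋ = $18,925; SL = ⌊$98,223/3⌋ = $32,741 → take SL $32,741. Book value $88,382.
Year 7: DB = ⌊$88,382 × 125%/8⌋ = $13,809; SL = ⌊$65,482/2⌋ = $32,741 → take SL $32,741. Book value $55,641.
Year 8 (final): $55,641 − $22,900 = $32,741. Book value $22,900.

$48,539; $40,955; $34,555; $32,740; $32,740; $32,741; $32,741; $32,741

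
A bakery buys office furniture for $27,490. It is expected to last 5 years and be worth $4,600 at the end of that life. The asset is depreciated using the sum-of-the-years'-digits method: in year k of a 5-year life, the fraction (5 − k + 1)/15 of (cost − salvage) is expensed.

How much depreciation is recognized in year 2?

Depreciable base = $27,490 − $4,600 = $22,890.
Sum of the years' digits = 5+4+3+2+1 = 15.
Year 1: $22,890 × 5/15 = $7,630. Book value $19,860.
Year 2: $22,890 × 4/15 = $6,104. Book value $13,756.

$6,104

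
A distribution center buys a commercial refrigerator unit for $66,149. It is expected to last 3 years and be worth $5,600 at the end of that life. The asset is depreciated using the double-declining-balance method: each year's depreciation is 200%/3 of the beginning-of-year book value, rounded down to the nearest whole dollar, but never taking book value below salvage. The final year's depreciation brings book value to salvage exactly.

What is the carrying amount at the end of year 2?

Depreciable base = $66,149 − $5,600 = $60,549.
Year 1: ⌊$66,149 × 200%/3⌋ = $44,099. Book value $22,050.
Year 2: ⌊$22,050 × 200%/3⌋ = $14,700. Book value $7,350.

$7,350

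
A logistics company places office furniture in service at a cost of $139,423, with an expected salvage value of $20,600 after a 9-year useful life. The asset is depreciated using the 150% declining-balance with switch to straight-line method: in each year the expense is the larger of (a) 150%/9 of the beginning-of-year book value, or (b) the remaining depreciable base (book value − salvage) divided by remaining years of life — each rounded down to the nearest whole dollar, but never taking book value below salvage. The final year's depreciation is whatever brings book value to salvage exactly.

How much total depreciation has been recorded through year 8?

$110,125

Depreciable base = $139,423 − $20,600 = $118,823.
Year 1: DB = ⌊$139,423 × 150%/9⌋ = $23,237; SL = ⌊$118,823/9⌋ = $13,202 → take DB $23,237. Book value $116,186.
Year 2: DB = ⌊$116,186 × 150%/9⌋ = $19,364; SL = ⌊$95,586/8⌋ = $11,948 → take DB $19,364. Book value $96,822.
Year 3: DB = ⌊$96,822 × 150%/9⌋ = $16,137; SL = ⌊$76,222/7⌋ = $10,888 → take DB $16,137. Book value $80,685.
Year 4: DB = ⌊$80,685 × 150%/9⌋ = $13,447; SL = ⌊$60,085/6⌋ = $10,014 → take DB $13,447. Book value $67,238.
Year 5: DB = ⌊$67,238 × 150%/9⌋ = $11,206; SL = ⌊$46,638/5⌋ = $9,327 → take DB $11,206. Book value $56,032.
Year 6: DB = ⌊$56,032 × 150%/9⌋ = $9,338; SL = ⌊$35,432/4⌋ = $8,858 → take DB $9,338. Book value $46,694.
Year 7: DB = ⌊$46,694 × 150%/9⌋ = $7,782; SL = ⌊$26,094/3⌋ = $8,698 → take SL $8,698. Book value $37,996.
Year 8: DB = ⌊$37,996 × 150%/9⌋ = $6,332; SL = ⌊$17,396/2⌋ = $8,698 → take SL $8,698. Book value $29,298.
Accumulated through year 8 = $139,423 − $29,298 = $110,125.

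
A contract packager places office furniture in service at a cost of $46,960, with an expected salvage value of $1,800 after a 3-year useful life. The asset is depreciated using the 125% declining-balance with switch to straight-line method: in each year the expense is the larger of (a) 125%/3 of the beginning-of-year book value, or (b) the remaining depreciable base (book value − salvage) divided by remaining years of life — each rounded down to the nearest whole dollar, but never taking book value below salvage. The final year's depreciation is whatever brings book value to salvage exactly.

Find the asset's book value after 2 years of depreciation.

Depreciable base = $46,960 − $1,800 = $45,160.
Year 1: DB = ⌊$46,960 × 125%/3⌋ = $19,566; SL = ⌊$45,160/3⌋ = $15,053 → take DB $19,566. Book value $27,394.
Year 2: DB = ⌊$27,394 × 125%/3⌋ = $11,414; SL = ⌊$25,594/2⌋ = $12,797 → take SL $12,797. Book value $14,597.

$14,597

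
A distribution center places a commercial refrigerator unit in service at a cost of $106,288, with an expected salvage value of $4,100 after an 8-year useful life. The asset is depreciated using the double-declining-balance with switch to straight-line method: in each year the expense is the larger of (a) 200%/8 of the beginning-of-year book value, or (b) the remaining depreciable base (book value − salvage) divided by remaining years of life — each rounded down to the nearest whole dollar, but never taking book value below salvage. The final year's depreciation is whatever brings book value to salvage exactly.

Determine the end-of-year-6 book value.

Depreciable base = $106,288 − $4,100 = $102,188.
Year 1: DB = ⌊$106,288 × 200%/8⌋ = $26,572; SL = ⌊$102,188/8⌋ = $12,773 → take DB $26,572. Book value $79,716.
Year 2: DB = ⌊$79,716 × 200%/8⌋ = $19,929; SL = ⌊$75,616/7⌋ = $10,802 → take DB $19,929. Book value $59,787.
Year 3: DB = ⌊$59,787 × 200%/8⌋ = $14,946; SL = ⌊$55,687/6⌋ = $9,281 → take DB $14,946. Book value $44,841.
Year 4: DB = ⌊$44,841 × 200%/8⌋ = $11,210; SL = ⌊$40,741/5⌋ = $8,148 → take DB $11,210. Book value $33,631.
Year 5: DB = ⌊$33,631 × 200%/8⌋ = $8,407; SL = ⌊$29,531/4⌋ = $7,382 → take DB $8,407. Book value $25,224.
Year 6: DB = ⌊$25,224 × 200%/8⌋ = $6,306; SL = ⌊$21,124/3⌋ = $7,041 → take SL $7,041. Book value $18,183.

$18,183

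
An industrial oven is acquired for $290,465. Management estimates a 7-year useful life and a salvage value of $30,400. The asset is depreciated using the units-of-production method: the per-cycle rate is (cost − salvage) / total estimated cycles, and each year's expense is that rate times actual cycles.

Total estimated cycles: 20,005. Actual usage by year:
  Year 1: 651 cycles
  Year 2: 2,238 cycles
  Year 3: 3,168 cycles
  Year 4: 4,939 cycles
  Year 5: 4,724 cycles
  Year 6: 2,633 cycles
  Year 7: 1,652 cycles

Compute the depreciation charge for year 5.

Depreciable base = $290,465 − $30,400 = $260,065.
Rate = $260,065 / 20,005 cycles = $13 per cycle.
Year 1: 651 × $13 = $8,463. Book value $282,002.
Year 2: 2,238 × $13 = $29,094. Book value $252,908.
Year 3: 3,168 × $13 = $41,184. Book value $211,724.
Year 4: 4,939 × $13 = $64,207. Book value $147,517.
Year 5: 4,724 × $13 = $61,412. Book value $86,105.

$61,412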